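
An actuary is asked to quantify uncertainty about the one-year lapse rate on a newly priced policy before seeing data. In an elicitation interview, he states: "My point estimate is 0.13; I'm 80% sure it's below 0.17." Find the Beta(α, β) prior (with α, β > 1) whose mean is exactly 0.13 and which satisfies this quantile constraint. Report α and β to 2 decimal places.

α ≈ 5.82, β ≈ 38.98

With mean 0.13 fixed, write α = 0.13s, β = 0.87s where s = α+β.
Need P(θ < 0.17) = 0.8 under Beta(0.13s, 0.87s). Normal approximation: (q−m)/√(m(1−m)/s) ≈ z_{0.8} = 0.842, so s ≈ 0.13·0.87·(0.842)²/(0.17−0.13)² = 50.1.
At s = 50.1: P(θ<0.17) ≈ 0.810. Adjusting to match 0.8 gives s ≈ 44.80.
So α = 0.13·44.80 ≈ 5.82, β = 0.87·44.80 ≈ 38.98.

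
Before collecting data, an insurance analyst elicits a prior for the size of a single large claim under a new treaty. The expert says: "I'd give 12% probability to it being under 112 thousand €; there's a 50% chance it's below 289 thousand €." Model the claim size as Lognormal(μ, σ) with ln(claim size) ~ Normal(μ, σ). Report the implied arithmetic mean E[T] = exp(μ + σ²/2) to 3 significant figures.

E[T] ≈ 400 thousand €

If T ~ Lognormal(μ,σ) then ln T ~ Normal(μ,σ), so the p-quantile of ln T is μ + z_p·σ.
ln(112) = 4.718 and ln(289) = 5.666; z_{0.12} = -1.175, z_{0.5} = 0.
σ = (5.666 − 4.718)/(0 − (-1.175)) = 0.807.
μ = 4.718 − (-1.175)·0.807 = 5.666.
E[T] = exp(μ + σ²/2) = exp(5.666 + 0.3254) = 400 thousand €.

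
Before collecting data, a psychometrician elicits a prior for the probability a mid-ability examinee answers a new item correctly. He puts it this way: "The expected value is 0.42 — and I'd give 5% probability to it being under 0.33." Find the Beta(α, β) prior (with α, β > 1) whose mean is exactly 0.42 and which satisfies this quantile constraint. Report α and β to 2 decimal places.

With mean 0.42 fixed, write α = 0.42s, β = 0.58s where s = α+β.
Need P(θ < 0.33) = 0.05 under Beta(0.42s, 0.58s). Normal approximation: (q−m)/√(m(1−m)/s) ≈ z_{0.05} = -1.64, so s ≈ 0.42·0.58·(-1.64)²/(0.33−0.42)² = 81.4.
At s = 81.4: P(θ<0.33) ≈ 0.047. Adjusting to match 0.05 gives s ≈ 78.41.
So α = 0.42·78.41 ≈ 32.93, β = 0.58·78.41 ≈ 45.48.

α ≈ 32.93, β ≈ 45.48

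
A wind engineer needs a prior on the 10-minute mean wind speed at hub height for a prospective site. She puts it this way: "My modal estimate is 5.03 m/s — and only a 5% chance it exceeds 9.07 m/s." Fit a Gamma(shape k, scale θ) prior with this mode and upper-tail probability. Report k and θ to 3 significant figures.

k ≈ 9.02, θ ≈ 0.627

Gamma(k,θ) with k>1 has mode (k−1)θ, so θ = 5.03/(k−1).
Need P(X < 9.07) = 0.95 with θ tied to k this way. Start at k = 2, θ = 5.03: P(X<9.07) ≈ 0.538.
Too low — raise k to concentrate. Iterating converges to k ≈ 9.02.
Then θ = 5.03/(9.02−1) ≈ 0.627.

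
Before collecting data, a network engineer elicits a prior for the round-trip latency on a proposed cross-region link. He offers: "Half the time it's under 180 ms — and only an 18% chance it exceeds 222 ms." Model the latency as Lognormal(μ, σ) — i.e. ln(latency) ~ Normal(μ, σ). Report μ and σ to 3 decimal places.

If T ~ Lognormal(μ,σ) then ln T ~ Normal(μ,σ), so the p-quantile of ln T is μ + z_p·σ.
ln(180) = 5.193 and ln(222) = 5.403; z_{0.5} = 0, z_{0.82} = 0.9154.
σ = (5.403 − 5.193)/(0.9154 − (0)) = 0.229.
μ = 5.193 − (0)·0.229 = 5.193.

μ ≈ 5.193, σ ≈ 0.229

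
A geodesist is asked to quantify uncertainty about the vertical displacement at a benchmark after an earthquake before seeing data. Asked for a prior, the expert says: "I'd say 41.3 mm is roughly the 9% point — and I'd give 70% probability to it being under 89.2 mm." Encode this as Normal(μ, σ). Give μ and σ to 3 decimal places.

The p-quantile of Normal(μ,σ) is μ + z_p·σ, with z_{0.09} = -1.341 and z_{0.7} = 0.5244.
Eliminate σ: μ = (z₂·x₁ − z₁·x₂)/(z₂ − z₁) = (0.5244·41.3 − (-1.341)·89.2)/1.865 = 75.733.
Then σ = (x₂ − x₁)/(z₂ − z₁) = (89.2 − 41.3)/1.865 = 25.682.

μ = 75.733, σ = 25.682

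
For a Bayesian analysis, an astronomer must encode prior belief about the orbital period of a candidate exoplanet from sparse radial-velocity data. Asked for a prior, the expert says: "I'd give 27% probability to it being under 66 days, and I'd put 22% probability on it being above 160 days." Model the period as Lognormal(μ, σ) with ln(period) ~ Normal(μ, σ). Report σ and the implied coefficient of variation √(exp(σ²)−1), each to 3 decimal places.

If T ~ Lognormal(μ,σ) then ln T ~ Normal(μ,σ), so the p-quantile of ln T is μ + z_p·σ.
ln(66) = 4.19 and ln(160) = 5.075; z_{0.27} = -0.6128, z_{0.78} = 0.7722.
σ = (5.075 − 4.19)/(0.7722 − (-0.6128)) = 0.639.
μ = 4.19 − (-0.6128)·0.639 = 4.581.
CV = √(exp(σ²)−1) = √(exp(0.4088)−1) = 0.711.

σ ≈ 0.639, CV ≈ 0.711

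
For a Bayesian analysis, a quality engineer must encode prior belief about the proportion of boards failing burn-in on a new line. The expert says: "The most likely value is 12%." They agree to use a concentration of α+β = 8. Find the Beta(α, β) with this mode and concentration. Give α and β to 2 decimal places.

For α,β > 1 the Beta mode is (α−1)/(α+β−2). With α+β = 8, the mode is (α−1)/6.
Set (α−1)/6 = 0.12 → α = 1 + 0.12·6 = 1.72.
β = 8 − α = 6.28.

α = 1.72, β = 6.28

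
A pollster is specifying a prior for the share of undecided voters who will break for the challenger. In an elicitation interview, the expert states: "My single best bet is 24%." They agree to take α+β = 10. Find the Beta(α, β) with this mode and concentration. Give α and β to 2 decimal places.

α = 2.92, β = 7.08

For α,β > 1 the Beta mode is (α−1)/(α+β−2). With α+β = 10, the mode is (α−1)/8.
Set (α−1)/8 = 0.24 → α = 1 + 0.24·8 = 2.92.
β = 10 − α = 7.08.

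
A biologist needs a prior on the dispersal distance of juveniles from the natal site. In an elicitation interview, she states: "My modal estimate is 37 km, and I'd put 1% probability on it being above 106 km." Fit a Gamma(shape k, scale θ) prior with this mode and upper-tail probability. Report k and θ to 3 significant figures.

k ≈ 5.11, θ ≈ 9.01

Gamma(k,θ) with k>1 has mode (k−1)θ, so θ = 37/(k−1).
Need P(X < 106) = 0.99 with θ tied to k this way. Start at k = 2, θ = 37: P(X<106) ≈ 0.780.
Too low — raise k to concentrate. Iterating converges to k ≈ 5.11.
Then θ = 37/(5.11−1) ≈ 9.01.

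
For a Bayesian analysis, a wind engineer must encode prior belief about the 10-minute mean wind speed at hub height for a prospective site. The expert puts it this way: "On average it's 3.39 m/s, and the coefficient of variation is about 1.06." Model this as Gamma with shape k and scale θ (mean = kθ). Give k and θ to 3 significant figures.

For Gamma(k, scale θ): mean = kθ, variance = kθ², so CV = 1/√k.
CV = 1.06, hence k = 1/CV² = 0.89.
Then θ = mean/k = 3.39/0.89 = 3.81.

k ≈ 0.89, θ ≈ 3.81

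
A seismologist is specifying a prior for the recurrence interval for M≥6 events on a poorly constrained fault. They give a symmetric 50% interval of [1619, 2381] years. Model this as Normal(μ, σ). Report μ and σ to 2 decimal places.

μ = 2000.00, σ = 564.87

A symmetric 50% interval runs μ ± z·σ with z = 0.6745.
Half-width = 381, so σ = 381/0.6745 = 564.87.
μ is the interval midpoint, 2000.00.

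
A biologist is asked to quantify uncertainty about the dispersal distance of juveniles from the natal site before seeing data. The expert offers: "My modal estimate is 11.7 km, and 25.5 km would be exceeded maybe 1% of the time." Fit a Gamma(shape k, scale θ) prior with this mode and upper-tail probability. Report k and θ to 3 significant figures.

Gamma(k,θ) with k>1 has mode (k−1)θ, so θ = 11.7/(k−1).
Need P(X < 25.5) = 0.99 with θ tied to k this way. Start at k = 2, θ = 11.7: P(X<25.5) ≈ 0.640.
Too low — raise k to concentrate. Iterating converges to k ≈ 8.96.
Then θ = 11.7/(8.96−1) ≈ 1.47.

k ≈ 8.96, θ ≈ 1.47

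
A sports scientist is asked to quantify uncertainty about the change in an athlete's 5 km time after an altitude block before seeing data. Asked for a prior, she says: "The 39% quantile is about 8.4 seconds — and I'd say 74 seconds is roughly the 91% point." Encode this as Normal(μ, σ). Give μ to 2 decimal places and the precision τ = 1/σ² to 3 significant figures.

μ = 19.71, τ = 0.00061

For Normal(μ,σ), the p-quantile is μ + z_p·σ. Here z_{0.39} = -0.2793, z_{0.91} = 1.341.
So 8.4 = μ − 0.2793σ and 74 = μ + 1.341σ.
Subtracting: σ = (74 − 8.4)/(1.341 − (-0.2793)) = 40.49.
Then μ = 8.4 − (-0.2793)·40.49 = 19.71.
Precision τ = 1/σ² = 1/40.49² = 0.00061.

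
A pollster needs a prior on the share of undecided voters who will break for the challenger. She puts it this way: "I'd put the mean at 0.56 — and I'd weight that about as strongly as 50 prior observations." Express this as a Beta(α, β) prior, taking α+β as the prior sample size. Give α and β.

Under the effective-sample-size interpretation, Beta(α, β) has prior mean α/(α+β) and prior sample size α+β.
So α+β = 50 and α/(α+β) = 0.56, giving α = 0.56·50 = 28 and β = 50 − 28 = 22.

α = 28, β = 22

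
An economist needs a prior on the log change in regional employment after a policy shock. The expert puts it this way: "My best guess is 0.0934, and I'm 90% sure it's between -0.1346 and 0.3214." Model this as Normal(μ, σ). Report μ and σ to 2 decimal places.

A symmetric 90% interval runs μ ± z·σ with z = 1.645.
Half-width = 0.228, so σ = 0.228/1.645 = 0.14.
μ is the stated best guess, 0.09.

μ = 0.09, σ = 0.14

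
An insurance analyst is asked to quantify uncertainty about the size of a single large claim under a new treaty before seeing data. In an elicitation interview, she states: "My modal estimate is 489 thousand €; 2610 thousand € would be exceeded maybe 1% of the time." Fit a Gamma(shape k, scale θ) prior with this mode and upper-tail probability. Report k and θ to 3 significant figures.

k ≈ 2.37, θ ≈ 357

Gamma(k,θ) with k>1 has mode (k−1)θ, so θ = 489/(k−1).
Need P(X < 2610) = 0.99 with θ tied to k this way. Start at k = 2, θ = 489: P(X<2610) ≈ 0.970.
Too low — raise k to concentrate. Iterating converges to k ≈ 2.37.
Then θ = 489/(2.37−1) ≈ 357.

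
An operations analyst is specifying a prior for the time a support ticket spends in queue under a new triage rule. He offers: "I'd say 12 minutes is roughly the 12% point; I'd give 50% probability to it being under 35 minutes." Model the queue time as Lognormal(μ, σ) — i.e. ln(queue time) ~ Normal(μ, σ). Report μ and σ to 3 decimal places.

μ ≈ 3.555, σ ≈ 0.911

If T ~ Lognormal(μ,σ) then ln T ~ Normal(μ,σ), so the p-quantile of ln T is μ + z_p·σ.
ln(12) = 2.485 and ln(35) = 3.555; z_{0.12} = -1.175, z_{0.5} = 0.
σ = (3.555 − 2.485)/(0 − (-1.175)) = 0.911.
μ = 2.485 − (-1.175)·0.911 = 3.555.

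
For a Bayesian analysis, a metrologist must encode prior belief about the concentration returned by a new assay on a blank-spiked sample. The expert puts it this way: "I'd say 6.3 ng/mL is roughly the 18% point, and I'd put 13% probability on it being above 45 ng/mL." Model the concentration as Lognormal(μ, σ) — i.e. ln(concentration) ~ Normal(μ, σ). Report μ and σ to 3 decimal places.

μ ≈ 2.722, σ ≈ 0.963

If T ~ Lognormal(μ,σ) then ln T ~ Normal(μ,σ), so the p-quantile of ln T is μ + z_p·σ.
ln(6.3) = 1.841 and ln(45) = 3.807; z_{0.18} = -0.9154, z_{0.87} = 1.126.
σ = (3.807 − 1.841)/(1.126 − (-0.9154)) = 0.963.
μ = 1.841 − (-0.9154)·0.963 = 2.722.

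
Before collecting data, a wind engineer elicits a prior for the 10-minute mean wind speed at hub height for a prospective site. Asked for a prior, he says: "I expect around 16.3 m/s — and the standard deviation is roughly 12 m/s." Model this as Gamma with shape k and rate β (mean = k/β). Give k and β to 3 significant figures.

For Gamma(k, rate β): mean = k/β, variance = k/β², so CV = 1/√k.
CV = SD/mean = 12/16.3 = 0.7362, hence k = 1/CV² = 1.85.
Then β = k/mean = 1.85/16.3 = 0.113.

k ≈ 1.85, β ≈ 0.113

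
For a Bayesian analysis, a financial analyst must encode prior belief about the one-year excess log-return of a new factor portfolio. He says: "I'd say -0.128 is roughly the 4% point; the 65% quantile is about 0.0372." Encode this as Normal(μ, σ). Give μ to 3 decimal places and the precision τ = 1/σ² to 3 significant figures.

μ = 0.007, τ = 167

For Normal(μ,σ), the p-quantile is μ + z_p·σ. Here z_{0.04} = -1.751, z_{0.65} = 0.3853.
So -0.128 = μ − 1.751σ and 0.0372 = μ + 0.3853σ.
Subtracting: σ = (0.0372 − -0.128)/(0.3853 − (-1.751)) = 0.077.
Then μ = -0.128 − (-1.751)·0.077 = 0.007.
Precision τ = 1/σ² = 1/0.07734² = 167.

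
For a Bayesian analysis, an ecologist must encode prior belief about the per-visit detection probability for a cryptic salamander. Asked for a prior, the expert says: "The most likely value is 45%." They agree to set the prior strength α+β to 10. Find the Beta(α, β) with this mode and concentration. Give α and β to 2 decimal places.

α = 4.60, β = 5.40

For α,β > 1 the Beta mode is (α−1)/(α+β−2). With α+β = 10, the mode is (α−1)/8.
Set (α−1)/8 = 0.45 → α = 1 + 0.45·8 = 4.60.
β = 10 − α = 5.40.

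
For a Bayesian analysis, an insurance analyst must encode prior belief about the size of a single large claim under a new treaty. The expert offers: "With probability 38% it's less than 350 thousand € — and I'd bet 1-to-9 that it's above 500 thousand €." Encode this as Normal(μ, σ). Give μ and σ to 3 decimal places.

μ = 378.873, σ = 94.516

The p-quantile of Normal(μ,σ) is μ + z_p·σ, with z_{0.38} = -0.3055 and z_{0.9} = 1.282.
Eliminate σ: μ = (z₂·x₁ − z₁·x₂)/(z₂ − z₁) = (1.282·350 − (-0.3055)·500)/1.587 = 378.873.
Then σ = (x₂ − x₁)/(z₂ − z₁) = (500 − 350)/1.587 = 94.516.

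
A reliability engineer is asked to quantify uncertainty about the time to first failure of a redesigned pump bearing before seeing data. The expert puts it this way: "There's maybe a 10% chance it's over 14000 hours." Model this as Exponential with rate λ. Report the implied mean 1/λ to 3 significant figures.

mean ≈ 6080 hours

P(T > 14000.0) = e^(−λ·14000.0) = 0.1, so λ = −ln(0.1)/14000.0 = 0.000164.
Mean = 1/λ = 6080 hours.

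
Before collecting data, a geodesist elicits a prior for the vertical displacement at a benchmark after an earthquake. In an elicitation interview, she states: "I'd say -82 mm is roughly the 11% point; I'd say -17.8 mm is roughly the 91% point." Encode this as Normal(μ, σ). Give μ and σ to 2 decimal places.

For Normal(μ,σ), the p-quantile is μ + z_p·σ. Here z_{0.11} = -1.227, z_{0.91} = 1.341.
So -82 = μ − 1.227σ and -17.8 = μ + 1.341σ.
Subtracting: σ = (-17.8 − -82)/(1.341 − (-1.227)) = 25.01.
Then μ = -82 − (-1.227)·25.01 = -51.33.

μ = -51.33, σ = 25.01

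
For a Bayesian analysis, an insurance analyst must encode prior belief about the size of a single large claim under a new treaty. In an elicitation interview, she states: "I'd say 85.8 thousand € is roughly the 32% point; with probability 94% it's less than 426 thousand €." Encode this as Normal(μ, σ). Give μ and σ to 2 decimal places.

μ = 164.47, σ = 168.21

For Normal(μ,σ), the p-quantile is μ + z_p·σ. Here z_{0.32} = -0.4677, z_{0.94} = 1.555.
So 85.8 = μ − 0.4677σ and 426 = μ + 1.555σ.
Subtracting: σ = (426 − 85.8)/(1.555 − (-0.4677)) = 168.21.
Then μ = 85.8 − (-0.4677)·168.21 = 164.47.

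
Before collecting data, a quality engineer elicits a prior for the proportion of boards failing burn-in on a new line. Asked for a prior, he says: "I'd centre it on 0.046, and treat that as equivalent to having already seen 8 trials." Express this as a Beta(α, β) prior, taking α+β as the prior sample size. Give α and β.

α = 0.368, β = 7.632

Under the effective-sample-size interpretation, Beta(α, β) has prior mean α/(α+β) and prior sample size α+β.
So α+β = 8 and α/(α+β) = 0.046, giving α = 0.046·8 = 0.368 and β = 8 − 0.368 = 7.632.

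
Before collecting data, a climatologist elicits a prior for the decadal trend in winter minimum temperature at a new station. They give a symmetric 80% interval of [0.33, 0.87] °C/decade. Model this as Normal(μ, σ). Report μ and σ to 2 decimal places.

μ = 0.60, σ = 0.21

A symmetric 80% interval runs μ ± z·σ with z = 1.282.
Half-width = 0.27, so σ = 0.27/1.282 = 0.21.
μ is the interval midpoint, 0.60.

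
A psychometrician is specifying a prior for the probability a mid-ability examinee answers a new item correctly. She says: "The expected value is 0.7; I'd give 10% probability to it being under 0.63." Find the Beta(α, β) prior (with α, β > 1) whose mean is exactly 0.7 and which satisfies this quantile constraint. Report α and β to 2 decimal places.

α ≈ 50.63, β ≈ 21.70

With mean 0.7 fixed, write α = 0.7s, β = 0.3s where s = α+β.
Need P(θ < 0.63) = 0.1 under Beta(0.7s, 0.3s). Normal approximation: (q−m)/√(m(1−m)/s) ≈ z_{0.1} = -1.28, so s ≈ 0.7·0.3·(-1.28)²/(0.63−0.7)² = 70.4.
At s = 70.4: P(θ<0.63) ≈ 0.103. Adjusting to match 0.1 gives s ≈ 72.32.
So α = 0.7·72.32 ≈ 50.63, β = 0.3·72.32 ≈ 21.70.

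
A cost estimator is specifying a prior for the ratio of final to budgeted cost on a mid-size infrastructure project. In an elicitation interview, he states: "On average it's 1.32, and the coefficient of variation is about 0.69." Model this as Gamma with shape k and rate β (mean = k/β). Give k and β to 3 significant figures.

For Gamma(k, rate β): mean = k/β, variance = k/β², so CV = 1/√k.
CV = 0.69, hence k = 1/CV² = 2.1.
Then β = k/mean = 2.1/1.32 = 1.59.

k ≈ 2.1, β ≈ 1.59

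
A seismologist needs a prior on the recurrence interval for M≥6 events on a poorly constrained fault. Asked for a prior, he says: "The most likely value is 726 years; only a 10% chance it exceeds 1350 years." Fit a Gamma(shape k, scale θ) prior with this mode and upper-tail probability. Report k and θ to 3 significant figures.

Gamma(k,θ) with k>1 has mode (k−1)θ, so θ = 726/(k−1).
Need P(X < 1350) = 0.9 with θ tied to k this way. Start at k = 2, θ = 726: P(X<1350) ≈ 0.555.
Too low — raise k to concentrate. Iterating converges to k ≈ 5.96.
Then θ = 726/(5.96−1) ≈ 146.

k ≈ 5.96, θ ≈ 146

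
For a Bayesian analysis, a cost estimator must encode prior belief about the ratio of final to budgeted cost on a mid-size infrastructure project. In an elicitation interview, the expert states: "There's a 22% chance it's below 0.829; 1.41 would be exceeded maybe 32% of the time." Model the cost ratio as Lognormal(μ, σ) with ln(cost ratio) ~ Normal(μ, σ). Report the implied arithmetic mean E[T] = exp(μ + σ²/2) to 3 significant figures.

E[T] ≈ 1.26

If T ~ Lognormal(μ,σ) then ln T ~ Normal(μ,σ), so the p-quantile of ln T is μ + z_p·σ.
ln(0.829) = -0.1875 and ln(1.41) = 0.3436; z_{0.22} = -0.7722, z_{0.68} = 0.4677.
σ = (0.3436 − -0.1875)/(0.4677 − (-0.7722)) = 0.428.
μ = -0.1875 − (-0.7722)·0.428 = 0.143.
E[T] = exp(μ + σ²/2) = exp(0.143 + 0.0917) = 1.26.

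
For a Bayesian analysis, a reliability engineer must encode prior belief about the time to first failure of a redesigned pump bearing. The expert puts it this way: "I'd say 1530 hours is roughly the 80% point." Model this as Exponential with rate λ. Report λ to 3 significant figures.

λ ≈ 0.00105

P(T < 1530.0) = 1 − e^(−λ·1530.0) = 0.8, so λ = −ln(1−0.8)/1530.0 = −ln(0.2)/1530.0 = 0.00105.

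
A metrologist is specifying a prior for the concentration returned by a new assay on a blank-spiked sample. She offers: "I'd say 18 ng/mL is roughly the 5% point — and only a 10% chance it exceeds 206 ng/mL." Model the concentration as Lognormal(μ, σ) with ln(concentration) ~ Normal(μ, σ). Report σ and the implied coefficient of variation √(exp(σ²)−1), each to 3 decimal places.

σ ≈ 0.833, CV ≈ 1.001

If T ~ Lognormal(μ,σ) then ln T ~ Normal(μ,σ), so the p-quantile of ln T is μ + z_p·σ.
ln(18) = 2.89 and ln(206) = 5.328; z_{0.05} = -1.645, z_{0.9} = 1.282.
σ = (5.328 − 2.89)/(1.282 − (-1.645)) = 0.833.
μ = 2.89 − (-1.645)·0.833 = 4.260.
CV = √(exp(σ²)−1) = √(exp(0.6938)−1) = 1.001.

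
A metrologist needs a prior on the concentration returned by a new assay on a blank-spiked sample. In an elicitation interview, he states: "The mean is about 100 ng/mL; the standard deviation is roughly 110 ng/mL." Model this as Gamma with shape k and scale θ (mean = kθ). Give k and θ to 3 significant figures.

k ≈ 0.826, θ ≈ 121

For Gamma(k, scale θ): mean = kθ, variance = kθ², so CV = 1/√k.
CV = SD/mean = 110/100 = 1.1, hence k = 1/CV² = 0.826.
Then θ = mean/k = 100/0.826 = 121.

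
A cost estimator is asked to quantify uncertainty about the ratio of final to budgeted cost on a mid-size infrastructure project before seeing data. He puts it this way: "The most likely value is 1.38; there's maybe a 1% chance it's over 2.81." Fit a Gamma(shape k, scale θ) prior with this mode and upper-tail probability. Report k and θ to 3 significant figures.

Gamma(k,θ) with k>1 has mode (k−1)θ, so θ = 1.38/(k−1).
Need P(X < 2.81) = 0.99 with θ tied to k this way. Start at k = 2, θ = 1.38: P(X<2.81) ≈ 0.604.
Too low — raise k to concentrate. Iterating converges to k ≈ 10.7.
Then θ = 1.38/(10.7−1) ≈ 0.143.

k ≈ 10.7, θ ≈ 0.143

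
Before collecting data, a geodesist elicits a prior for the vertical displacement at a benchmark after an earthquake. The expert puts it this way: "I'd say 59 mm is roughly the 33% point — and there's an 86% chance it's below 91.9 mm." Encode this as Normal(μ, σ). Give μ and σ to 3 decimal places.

For Normal(μ,σ), the p-quantile is μ + z_p·σ. Here z_{0.33} = -0.4399, z_{0.86} = 1.08.
So 59 = μ − 0.4399σ and 91.9 = μ + 1.08σ.
Subtracting: σ = (91.9 − 59)/(1.08 − (-0.4399)) = 21.641.
Then μ = 59 − (-0.4399)·21.641 = 68.520.

μ = 68.520, σ = 21.641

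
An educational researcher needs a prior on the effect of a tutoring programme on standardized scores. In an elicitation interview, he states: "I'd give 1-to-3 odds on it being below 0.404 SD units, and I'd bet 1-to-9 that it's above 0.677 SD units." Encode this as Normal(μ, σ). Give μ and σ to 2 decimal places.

μ = 0.50, σ = 0.14

The p-quantile of Normal(μ,σ) is μ + z_p·σ, with z_{0.25} = -0.6745 and z_{0.9} = 1.282.
Eliminate σ: μ = (z₂·x₁ − z₁·x₂)/(z₂ − z₁) = (1.282·0.404 − (-0.6745)·0.677)/1.956 = 0.50.
Then σ = (x₂ − x₁)/(z₂ − z₁) = (0.677 − 0.404)/1.956 = 0.14.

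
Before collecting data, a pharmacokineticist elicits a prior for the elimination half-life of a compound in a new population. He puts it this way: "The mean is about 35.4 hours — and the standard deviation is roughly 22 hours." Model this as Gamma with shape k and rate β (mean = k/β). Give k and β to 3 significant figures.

For Gamma(k, rate β): mean = k/β, variance = k/β², so CV = 1/√k.
CV = SD/mean = 22/35.4 = 0.6215, hence k = 1/CV² = 2.59.
Then β = k/mean = 2.59/35.4 = 0.0731.

k ≈ 2.59, β ≈ 0.0731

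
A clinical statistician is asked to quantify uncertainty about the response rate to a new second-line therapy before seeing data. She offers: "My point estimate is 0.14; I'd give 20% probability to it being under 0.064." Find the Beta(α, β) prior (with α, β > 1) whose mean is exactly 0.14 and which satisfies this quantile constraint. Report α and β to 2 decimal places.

α ≈ 2.09, β ≈ 12.81

With mean 0.14 fixed, write α = 0.14s, β = 0.86s where s = α+β.
Need P(θ < 0.064) = 0.2 under Beta(0.14s, 0.86s). Normal approximation: (q−m)/√(m(1−m)/s) ≈ z_{0.2} = -0.842, so s ≈ 0.14·0.86·(-0.842)²/(0.064−0.14)² = 14.8.
At s = 14.8: P(θ<0.064) ≈ 0.202. Adjusting to match 0.2 gives s ≈ 14.90.
So α = 0.14·14.90 ≈ 2.09, β = 0.86·14.90 ≈ 12.81.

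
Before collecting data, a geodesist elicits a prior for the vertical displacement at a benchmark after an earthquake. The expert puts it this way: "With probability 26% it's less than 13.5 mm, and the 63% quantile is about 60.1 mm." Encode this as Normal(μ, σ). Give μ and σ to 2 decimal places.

μ = 44.24, σ = 47.79

For Normal(μ,σ), the p-quantile is μ + z_p·σ. Here z_{0.26} = -0.6433, z_{0.63} = 0.3319.
So 13.5 = μ − 0.6433σ and 60.1 = μ + 0.3319σ.
Subtracting: σ = (60.1 − 13.5)/(0.3319 − (-0.6433)) = 47.79.
Then μ = 13.5 − (-0.6433)·47.79 = 44.24.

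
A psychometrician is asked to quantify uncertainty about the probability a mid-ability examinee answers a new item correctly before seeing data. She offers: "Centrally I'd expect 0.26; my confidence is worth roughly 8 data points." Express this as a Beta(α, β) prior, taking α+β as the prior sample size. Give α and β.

Under the effective-sample-size interpretation, Beta(α, β) has prior mean α/(α+β) and prior sample size α+β.
So α+β = 8 and α/(α+β) = 0.26, giving α = 0.26·8 = 2.08 and β = 8 − 2.08 = 5.92.

α = 2.08, β = 5.92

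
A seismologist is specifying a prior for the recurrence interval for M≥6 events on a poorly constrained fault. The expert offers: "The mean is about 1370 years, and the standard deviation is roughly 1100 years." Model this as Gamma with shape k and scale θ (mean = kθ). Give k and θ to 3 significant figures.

For Gamma(k, scale θ): mean = kθ, variance = kθ², so CV = 1/√k.
CV = SD/mean = 1100/1370 = 0.8029, hence k = 1/CV² = 1.55.
Then θ = mean/k = 1370/1.55 = 883.

k ≈ 1.55, θ ≈ 883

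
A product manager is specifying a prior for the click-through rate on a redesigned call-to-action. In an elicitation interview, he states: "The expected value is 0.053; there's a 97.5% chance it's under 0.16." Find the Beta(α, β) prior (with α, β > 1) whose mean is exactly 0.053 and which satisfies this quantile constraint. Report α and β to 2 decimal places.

α ≈ 1.47, β ≈ 26.25

With mean 0.053 fixed, write α = 0.053s, β = 0.947s where s = α+β.
Need P(θ < 0.16) = 0.975 under Beta(0.053s, 0.947s). Normal approximation: (q−m)/√(m(1−m)/s) ≈ z_{0.975} = 1.96, so s ≈ 0.053·0.947·(1.96)²/(0.16−0.053)² = 16.8.
At s = 16.8: P(θ<0.16) ≈ 0.949. Adjusting to match 0.975 gives s ≈ 27.71.
So α = 0.053·27.71 ≈ 1.47, β = 0.947·27.71 ≈ 26.25.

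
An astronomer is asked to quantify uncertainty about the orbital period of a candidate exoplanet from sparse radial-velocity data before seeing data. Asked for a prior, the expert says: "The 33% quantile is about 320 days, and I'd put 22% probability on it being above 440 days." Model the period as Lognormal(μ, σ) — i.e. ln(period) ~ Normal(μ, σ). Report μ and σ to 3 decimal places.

μ ≈ 5.884, σ ≈ 0.263

If T ~ Lognormal(μ,σ) then ln T ~ Normal(μ,σ), so the p-quantile of ln T is μ + z_p·σ.
ln(320) = 5.768 and ln(440) = 6.087; z_{0.33} = -0.4399, z_{0.78} = 0.7722.
σ = (6.087 − 5.768)/(0.7722 − (-0.4399)) = 0.263.
μ = 5.768 − (-0.4399)·0.263 = 5.884.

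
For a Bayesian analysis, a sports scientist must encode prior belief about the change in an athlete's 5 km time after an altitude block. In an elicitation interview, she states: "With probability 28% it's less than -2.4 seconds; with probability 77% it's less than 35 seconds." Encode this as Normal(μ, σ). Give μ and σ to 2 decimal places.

μ = 14.09, σ = 28.30

For Normal(μ,σ), the p-quantile is μ + z_p·σ. Here z_{0.28} = -0.5828, z_{0.77} = 0.7388.
So -2.4 = μ − 0.5828σ and 35 = μ + 0.7388σ.
Subtracting: σ = (35 − -2.4)/(0.7388 − (-0.5828)) = 28.30.
Then μ = -2.4 − (-0.5828)·28.30 = 14.09.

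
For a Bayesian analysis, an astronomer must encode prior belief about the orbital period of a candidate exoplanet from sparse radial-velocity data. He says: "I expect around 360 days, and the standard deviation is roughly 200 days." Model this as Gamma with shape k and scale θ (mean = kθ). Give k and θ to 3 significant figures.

k ≈ 3.24, θ ≈ 111

For Gamma(k, scale θ): mean = kθ, variance = kθ², so CV = 1/√k.
CV = SD/mean = 200/360 = 0.5556, hence k = 1/CV² = 3.24.
Then θ = mean/k = 360/3.24 = 111.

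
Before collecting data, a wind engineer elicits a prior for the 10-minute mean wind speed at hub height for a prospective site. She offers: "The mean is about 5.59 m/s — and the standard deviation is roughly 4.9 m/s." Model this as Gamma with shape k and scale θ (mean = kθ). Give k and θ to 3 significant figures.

For Gamma(k, scale θ): mean = kθ, variance = kθ², so CV = 1/√k.
CV = SD/mean = 4.9/5.59 = 0.8766, hence k = 1/CV² = 1.3.
Then θ = mean/k = 5.59/1.3 = 4.3.

k ≈ 1.3, θ ≈ 4.3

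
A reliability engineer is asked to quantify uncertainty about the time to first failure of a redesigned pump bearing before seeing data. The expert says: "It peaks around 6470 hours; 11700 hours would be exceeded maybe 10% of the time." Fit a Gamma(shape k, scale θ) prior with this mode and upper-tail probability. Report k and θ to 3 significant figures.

k ≈ 6.43, θ ≈ 1190

Gamma(k,θ) with k>1 has mode (k−1)θ, so θ = 6470/(k−1).
Need P(X < 11700) = 0.9 with θ tied to k this way. Start at k = 2, θ = 6470: P(X<11700) ≈ 0.540.
Too low — raise k to concentrate. Iterating converges to k ≈ 6.43.
Then θ = 6470/(6.43−1) ≈ 1190.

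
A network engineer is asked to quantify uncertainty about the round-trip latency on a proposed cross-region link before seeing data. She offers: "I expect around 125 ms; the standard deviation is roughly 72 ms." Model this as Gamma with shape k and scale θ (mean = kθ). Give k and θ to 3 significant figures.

For Gamma(k, scale θ): mean = kθ, variance = kθ², so CV = 1/√k.
CV = SD/mean = 72/125 = 0.576, hence k = 1/CV² = 3.01.
Then θ = mean/k = 125/3.01 = 41.5.

k ≈ 3.01, θ ≈ 41.5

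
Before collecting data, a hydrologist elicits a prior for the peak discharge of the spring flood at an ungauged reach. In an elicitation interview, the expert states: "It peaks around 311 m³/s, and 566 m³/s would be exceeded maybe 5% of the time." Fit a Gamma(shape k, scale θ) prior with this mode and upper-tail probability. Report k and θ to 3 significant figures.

Gamma(k,θ) with k>1 has mode (k−1)θ, so θ = 311/(k−1).
Need P(X < 566) = 0.95 with θ tied to k this way. Start at k = 2, θ = 311: P(X<566) ≈ 0.543.
Too low — raise k to concentrate. Iterating converges to k ≈ 8.77.
Then θ = 311/(8.77−1) ≈ 40.

k ≈ 8.77, θ ≈ 40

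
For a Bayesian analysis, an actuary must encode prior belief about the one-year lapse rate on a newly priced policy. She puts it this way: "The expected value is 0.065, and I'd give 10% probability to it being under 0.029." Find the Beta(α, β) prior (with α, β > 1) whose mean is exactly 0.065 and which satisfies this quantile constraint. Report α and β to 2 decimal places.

α ≈ 3.97, β ≈ 57.05

With mean 0.065 fixed, write α = 0.065s, β = 0.935s where s = α+β.
Need P(θ < 0.029) = 0.1 under Beta(0.065s, 0.935s). Normal approximation: (q−m)/√(m(1−m)/s) ≈ z_{0.1} = -1.28, so s ≈ 0.065·0.935·(-1.28)²/(0.029−0.065)² = 77.0.
At s = 77.0: P(θ<0.029) ≈ 0.070. Adjusting to match 0.1 gives s ≈ 61.02.
So α = 0.065·61.02 ≈ 3.97, β = 0.935·61.02 ≈ 57.05.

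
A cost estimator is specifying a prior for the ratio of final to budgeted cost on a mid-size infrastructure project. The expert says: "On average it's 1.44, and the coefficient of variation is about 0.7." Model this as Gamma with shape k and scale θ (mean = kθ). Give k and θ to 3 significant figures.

For Gamma(k, scale θ): mean = kθ, variance = kθ², so CV = 1/√k.
CV = 0.7, hence k = 1/CV² = 2.04.
Then θ = mean/k = 1.44/2.04 = 0.706.

k ≈ 2.04, θ ≈ 0.706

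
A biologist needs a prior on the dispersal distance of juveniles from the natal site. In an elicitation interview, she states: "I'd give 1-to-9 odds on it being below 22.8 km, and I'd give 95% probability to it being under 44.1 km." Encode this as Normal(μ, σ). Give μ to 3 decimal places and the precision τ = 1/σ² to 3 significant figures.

μ = 32.128, τ = 0.0189

For Normal(μ,σ), the p-quantile is μ + z_p·σ. Here z_{0.1} = -1.282, z_{0.95} = 1.645.
So 22.8 = μ − 1.282σ and 44.1 = μ + 1.645σ.
Subtracting: σ = (44.1 − 22.8)/(1.645 − (-1.282)) = 7.279.
Then μ = 22.8 − (-1.282)·7.279 = 32.128.
Precision τ = 1/σ² = 1/7.279² = 0.0189.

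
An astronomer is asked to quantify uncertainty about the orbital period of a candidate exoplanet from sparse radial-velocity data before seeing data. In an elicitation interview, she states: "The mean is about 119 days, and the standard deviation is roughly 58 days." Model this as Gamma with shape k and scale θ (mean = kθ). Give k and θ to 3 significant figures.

k ≈ 4.21, θ ≈ 28.3

For Gamma(k, scale θ): mean = kθ, variance = kθ², so CV = 1/√k.
CV = SD/mean = 58/119 = 0.4874, hence k = 1/CV² = 4.21.
Then θ = mean/k = 119/4.21 = 28.3.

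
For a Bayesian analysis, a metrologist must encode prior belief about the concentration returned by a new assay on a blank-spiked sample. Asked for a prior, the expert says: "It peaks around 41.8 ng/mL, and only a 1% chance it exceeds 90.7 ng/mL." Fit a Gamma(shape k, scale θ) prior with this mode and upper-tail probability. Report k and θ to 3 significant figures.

k ≈ 9.06, θ ≈ 5.19

Gamma(k,θ) with k>1 has mode (k−1)θ, so θ = 41.8/(k−1).
Need P(X < 90.7) = 0.99 with θ tied to k this way. Start at k = 2, θ = 41.8: P(X<90.7) ≈ 0.638.
Too low — raise k to concentrate. Iterating converges to k ≈ 9.06.
Then θ = 41.8/(9.06−1) ≈ 5.19.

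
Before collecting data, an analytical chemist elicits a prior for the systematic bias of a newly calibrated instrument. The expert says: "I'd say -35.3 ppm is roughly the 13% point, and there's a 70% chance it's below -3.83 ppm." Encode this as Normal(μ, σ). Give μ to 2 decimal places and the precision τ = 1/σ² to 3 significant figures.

μ = -13.83, τ = 0.00275

The p-quantile of Normal(μ,σ) is μ + z_p·σ, with z_{0.13} = -1.126 and z_{0.7} = 0.5244.
Eliminate σ: μ = (z₂·x₁ − z₁·x₂)/(z₂ − z₁) = (0.5244·-35.3 − (-1.126)·-3.83)/1.651 = -13.83.
Then σ = (x₂ − x₁)/(z₂ − z₁) = (-3.83 − -35.3)/1.651 = 19.06.
Precision τ = 1/σ² = 1/19.06² = 0.00275.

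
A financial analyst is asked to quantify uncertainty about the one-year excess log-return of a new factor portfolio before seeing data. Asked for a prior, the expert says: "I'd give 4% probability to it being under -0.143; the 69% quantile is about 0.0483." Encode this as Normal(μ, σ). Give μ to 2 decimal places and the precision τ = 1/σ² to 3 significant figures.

μ = 0.01, τ = 138

The p-quantile of Normal(μ,σ) is μ + z_p·σ, with z_{0.04} = -1.751 and z_{0.69} = 0.4959.
Eliminate σ: μ = (z₂·x₁ − z₁·x₂)/(z₂ − z₁) = (0.4959·-0.143 − (-1.751)·0.0483)/2.247 = 0.01.
Then σ = (x₂ − x₁)/(z₂ − z₁) = (0.0483 − -0.143)/2.247 = 0.09.
Precision τ = 1/σ² = 1/0.08515² = 138.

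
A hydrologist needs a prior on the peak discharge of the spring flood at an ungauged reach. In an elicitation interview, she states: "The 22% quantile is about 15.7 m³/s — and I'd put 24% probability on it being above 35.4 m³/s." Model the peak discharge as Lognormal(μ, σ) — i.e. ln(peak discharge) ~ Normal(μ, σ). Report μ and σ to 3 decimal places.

μ ≈ 3.178, σ ≈ 0.550

If T ~ Lognormal(μ,σ) then ln T ~ Normal(μ,σ), so the p-quantile of ln T is μ + z_p·σ.
ln(15.7) = 2.754 and ln(35.4) = 3.567; z_{0.22} = -0.7722, z_{0.76} = 0.7063.
σ = (3.567 − 2.754)/(0.7063 − (-0.7722)) = 0.550.
μ = 2.754 − (-0.7722)·0.550 = 3.178.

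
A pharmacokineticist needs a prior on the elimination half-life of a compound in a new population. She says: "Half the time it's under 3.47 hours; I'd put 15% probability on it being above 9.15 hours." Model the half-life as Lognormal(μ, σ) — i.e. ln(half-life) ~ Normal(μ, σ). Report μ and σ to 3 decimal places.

μ ≈ 1.244, σ ≈ 0.936

If T ~ Lognormal(μ,σ) then ln T ~ Normal(μ,σ), so the p-quantile of ln T is μ + z_p·σ.
ln(3.47) = 1.244 and ln(9.15) = 2.214; z_{0.5} = 0, z_{0.85} = 1.036.
σ = (2.214 − 1.244)/(1.036 − (0)) = 0.936.
μ = 1.244 − (0)·0.936 = 1.244.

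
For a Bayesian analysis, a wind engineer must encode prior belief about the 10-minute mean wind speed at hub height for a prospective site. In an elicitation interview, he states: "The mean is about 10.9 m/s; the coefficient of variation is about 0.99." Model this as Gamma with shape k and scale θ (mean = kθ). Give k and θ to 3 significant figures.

For Gamma(k, scale θ): mean = kθ, variance = kθ², so CV = 1/√k.
CV = 0.99, hence k = 1/CV² = 1.02.
Then θ = mean/k = 10.9/1.02 = 10.7.

k ≈ 1.02, θ ≈ 10.7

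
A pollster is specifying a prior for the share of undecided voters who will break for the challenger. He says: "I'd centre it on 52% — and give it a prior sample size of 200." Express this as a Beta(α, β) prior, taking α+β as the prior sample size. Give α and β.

Under the effective-sample-size interpretation, Beta(α, β) has prior mean α/(α+β) and prior sample size α+β.
So α+β = 200 and α/(α+β) = 0.52, giving α = 0.52·200 = 104 and β = 200 − 104 = 96.

α = 104, β = 96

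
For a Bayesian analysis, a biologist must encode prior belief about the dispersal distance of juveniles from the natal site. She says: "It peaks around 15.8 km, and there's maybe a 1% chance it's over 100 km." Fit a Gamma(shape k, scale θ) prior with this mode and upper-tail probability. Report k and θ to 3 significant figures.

k ≈ 2.07, θ ≈ 14.8

Gamma(k,θ) with k>1 has mode (k−1)θ, so θ = 15.8/(k−1).
Need P(X < 100) = 0.99 with θ tied to k this way. Start at k = 2, θ = 15.8: P(X<100) ≈ 0.987.
Too low — raise k to concentrate. Iterating converges to k ≈ 2.07.
Then θ = 15.8/(2.07−1) ≈ 14.8.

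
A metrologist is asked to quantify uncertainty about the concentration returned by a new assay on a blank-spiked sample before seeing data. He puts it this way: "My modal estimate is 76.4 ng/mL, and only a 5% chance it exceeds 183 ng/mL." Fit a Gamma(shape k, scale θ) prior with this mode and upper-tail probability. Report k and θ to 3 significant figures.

k ≈ 4.58, θ ≈ 21.4

Gamma(k,θ) with k>1 has mode (k−1)θ, so θ = 76.4/(k−1).
Need P(X < 183) = 0.95 with θ tied to k this way. Start at k = 2, θ = 76.4: P(X<183) ≈ 0.691.
Too low — raise k to concentrate. Iterating converges to k ≈ 4.58.
Then θ = 76.4/(4.58−1) ≈ 21.4.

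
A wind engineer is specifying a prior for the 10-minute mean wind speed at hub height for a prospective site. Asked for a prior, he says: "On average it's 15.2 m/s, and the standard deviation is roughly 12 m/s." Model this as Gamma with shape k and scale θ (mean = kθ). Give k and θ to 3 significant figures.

k ≈ 1.6, θ ≈ 9.47

For Gamma(k, scale θ): mean = kθ, variance = kθ², so CV = 1/√k.
CV = SD/mean = 12/15.2 = 0.7895, hence k = 1/CV² = 1.6.
Then θ = mean/k = 15.2/1.6 = 9.47.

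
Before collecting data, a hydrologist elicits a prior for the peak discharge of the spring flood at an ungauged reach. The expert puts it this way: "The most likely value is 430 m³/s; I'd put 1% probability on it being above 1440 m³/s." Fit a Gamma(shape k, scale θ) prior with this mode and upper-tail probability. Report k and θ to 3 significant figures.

k ≈ 4, θ ≈ 143

Gamma(k,θ) with k>1 has mode (k−1)θ, so θ = 430/(k−1).
Need P(X < 1440) = 0.99 with θ tied to k this way. Start at k = 2, θ = 430: P(X<1440) ≈ 0.847.
Too low — raise k to concentrate. Iterating converges to k ≈ 4.
Then θ = 430/(4−1) ≈ 143.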